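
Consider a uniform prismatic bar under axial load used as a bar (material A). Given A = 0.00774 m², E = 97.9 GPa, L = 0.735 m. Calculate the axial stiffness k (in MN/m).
Model: a uniform prismatic bar under axial load, so k = (A·E) / L.
Convert to SI units:
  E = 97.9 GPa = 9.79 × 10¹⁰ Pa
Substitute:
  k = (0.00774 × (9.79 × 10¹⁰)) / 0.735
  k = 1.031 × 10⁹ N/m
Convert: k = 1.031 × 10⁹ N/m = 1031 MN/m
Final answer: k = 1031 MN/m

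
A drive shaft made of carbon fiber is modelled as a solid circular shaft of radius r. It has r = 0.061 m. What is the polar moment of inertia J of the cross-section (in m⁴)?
Model: a solid circular shaft of radius r, so J = (π·r^4) / 2.
Substitute:
  J = (π × 0.061^4) / 2
  J = 2.175 × 10⁻⁵ m⁴
Final answer: J = 2.175 × 10⁻⁵ m⁴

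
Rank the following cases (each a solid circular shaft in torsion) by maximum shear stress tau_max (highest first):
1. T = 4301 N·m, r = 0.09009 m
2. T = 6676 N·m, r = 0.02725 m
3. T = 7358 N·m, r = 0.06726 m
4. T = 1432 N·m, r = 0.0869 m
Model: a solid circular shaft in torsion, so tau_max = (2·T) / (π·r^3) (SI units).
  Case 1: tau_max = (2 × 4301) / (π × 0.09009^3) = 3.745 × 10⁶ Pa = 3.745 MPa
  Case 2: tau_max = (2 × 6676) / (π × 0.02725^3) = 2.1 × 10⁸ Pa = 210 MPa
  Case 3: tau_max = (2 × 7358) / (π × 0.06726^3) = 1.539 × 10⁷ Pa = 15.39 MPa
  Case 4: tau_max = (2 × 1432) / (π × 0.0869^3) = 1.389 × 10⁶ Pa = 1.389 MPa
Ordering: 210 MPa (case 2) > 15.39 MPa (case 3) > 3.745 MPa (case 1) > 1.389 MPa (case 4)
Final answer: 2, 3, 1, 4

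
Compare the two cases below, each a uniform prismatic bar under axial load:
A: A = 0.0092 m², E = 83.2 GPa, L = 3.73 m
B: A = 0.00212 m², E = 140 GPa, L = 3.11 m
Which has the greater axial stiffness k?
Model: a uniform prismatic bar under axial load, so k = (A·E) / L (SI units).
  A: k = (0.0092 × (8.32 × 10¹⁰)) / 3.73 = 2.052 × 10⁸ N/m = 205.2 MN/m
  B: k = (0.00212 × (1.4 × 10¹¹)) / 3.11 = 9.543 × 10⁷ N/m = 95.43 MN/m
205.2 MN/m > 95.43 MN/m, so A is larger.
Final answer: A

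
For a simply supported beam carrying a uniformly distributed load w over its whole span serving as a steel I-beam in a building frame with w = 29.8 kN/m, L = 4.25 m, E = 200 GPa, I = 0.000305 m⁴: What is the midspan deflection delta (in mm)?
Model: a simply supported beam carrying a uniformly distributed load w over its whole span, so delta = (5·w·L^4) / (384·E·I).
Convert to SI units:
  w = 29.8 kN/m = 29800 N/m
  E = 200 GPa = 2 × 10¹¹ Pa
Substitute:
  delta = (5 × 29800 × 4.25^4) / (384 × (2 × 10¹¹) × 0.000305)
  delta = 0.002075 m
Convert: delta = 0.002075 m = 2.075 mm
Final answer: delta = 2.075 mm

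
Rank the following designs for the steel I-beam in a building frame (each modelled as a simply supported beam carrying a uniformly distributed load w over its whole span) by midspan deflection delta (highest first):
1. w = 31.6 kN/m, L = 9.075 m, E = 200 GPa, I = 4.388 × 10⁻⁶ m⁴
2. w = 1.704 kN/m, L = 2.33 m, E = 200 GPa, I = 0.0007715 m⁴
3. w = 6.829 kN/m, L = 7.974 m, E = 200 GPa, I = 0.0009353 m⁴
Model: a simply supported beam carrying a uniformly distributed load w over its whole span, so delta = (5·w·L^4) / (384·E·I) (SI units).
  Case 1: delta = (5 × 31600 × 9.075^4) / (384 × (2 × 10¹¹) × (4.388 × 10⁻⁶)) = 3.18 m = 3180 mm
  Case 2: delta = (5 × 1704 × 2.33^4) / (384 × (2 × 10¹¹) × 0.0007715) = 4.238 × 10⁻⁶ m = 0.004238 mm
  Case 3: delta = (5 × 6829 × 7.974^4) / (384 × (2 × 10¹¹) × 0.0009353) = 0.001922 m = 1.922 mm
Ordering: 3180 mm (case 1) > 1.922 mm (case 3) > 0.004238 mm (case 2)
Final answer: 1, 3, 2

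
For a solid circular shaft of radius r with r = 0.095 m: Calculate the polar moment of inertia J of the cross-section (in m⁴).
Model: a solid circular shaft of radius r, so J = (π·r^4) / 2.
Substitute:
  J = (π × 0.095^4) / 2
  J = 0.0001279 m⁴
Final answer: J = 0.0001279 m⁴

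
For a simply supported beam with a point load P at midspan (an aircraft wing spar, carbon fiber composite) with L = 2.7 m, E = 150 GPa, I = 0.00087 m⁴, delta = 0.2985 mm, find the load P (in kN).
Model: a simply supported beam with a point load P at midspan, so delta = (P·L^3) / (48·E·I).
Solve for P: P = (48·delta·E·I) / L^3.
Convert to SI units:
  E = 150 GPa = 1.5 × 10¹¹ Pa
  delta = 0.2985 mm = 0.0002985 m
Substitute:
  P = (48 × 0.0002985 × (1.5 × 10¹¹) × 0.00087) / 2.7^3
  P = 95000 N
Convert: P = 95000 N = 95 kN
Final answer: P = 95 kN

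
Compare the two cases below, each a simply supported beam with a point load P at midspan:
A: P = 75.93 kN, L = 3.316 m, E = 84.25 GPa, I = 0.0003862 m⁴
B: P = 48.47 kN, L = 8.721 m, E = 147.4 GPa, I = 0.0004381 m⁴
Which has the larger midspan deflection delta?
Model: a simply supported beam with a point load P at midspan, so delta = (P·L^3) / (48·E·I) (SI units).
  A: delta = (75930 × 3.316^3) / (48 × (8.425 × 10¹⁰) × 0.0003862) = 0.001773 m = 1.773 mm
  B: delta = (48470 × 8.721^3) / (48 × (1.474 × 10¹¹) × 0.0004381) = 0.01037 m = 10.37 mm
10.37 mm > 1.773 mm, so B is larger.
Final answer: B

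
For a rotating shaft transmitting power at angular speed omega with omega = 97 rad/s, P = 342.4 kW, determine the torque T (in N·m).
Model: a rotating shaft transmitting power at angular speed omega, so P = T·omega.
Solve for T: T = P / omega.
Convert to SI units:
  P = 342.4 kW = 342400 W
Substitute:
  T = 342400 / 97
  T = 3530 N·m
Final answer: T = 3530 N·m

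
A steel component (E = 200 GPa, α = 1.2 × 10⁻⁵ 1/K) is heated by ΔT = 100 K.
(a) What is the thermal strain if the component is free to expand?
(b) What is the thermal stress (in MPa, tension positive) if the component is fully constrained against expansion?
(a) Free thermal strain ε_th = α·ΔT = (1.2 × 10⁻⁵) × 100 = 0.0012
(b) Fully constrained, the expansion is suppressed, so σ = -E·α·ΔT. Convert E = 200 GPa = 2 × 10¹¹ Pa.
  σ = -(2 × 10¹¹) × (1.2 × 10⁻⁵) × 100 = -2.4 × 10⁸ Pa = -240 MPa (compressive)
Final answer: (a) ε_th = 0.0012, (b) σ = -240 MPa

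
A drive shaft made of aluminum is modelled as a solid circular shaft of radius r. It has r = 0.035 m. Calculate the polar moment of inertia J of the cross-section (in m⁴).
Model: a solid circular shaft of radius r, so J = (π·r^4) / 2.
Substitute:
  J = (π × 0.035^4) / 2
  J = 2.357 × 10⁻⁶ m⁴
Final answer: J = 2.357 × 10⁻⁶ m⁴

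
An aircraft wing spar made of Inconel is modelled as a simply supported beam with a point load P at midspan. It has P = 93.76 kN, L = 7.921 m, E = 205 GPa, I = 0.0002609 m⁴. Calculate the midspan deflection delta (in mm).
Model: a simply supported beam with a point load P at midspan, so delta = (P·L^3) / (48·E·I).
Convert to SI units:
  P = 93.76 kN = 93760 N
  E = 205 GPa = 2.05 × 10¹¹ Pa
Substitute:
  delta = (93760 × 7.921^3) / (48 × (2.05 × 10¹¹) × 0.0002609)
  delta = 0.01815 m
Convert: delta = 0.01815 m = 18.15 mm
Final answer: delta = 18.15 mm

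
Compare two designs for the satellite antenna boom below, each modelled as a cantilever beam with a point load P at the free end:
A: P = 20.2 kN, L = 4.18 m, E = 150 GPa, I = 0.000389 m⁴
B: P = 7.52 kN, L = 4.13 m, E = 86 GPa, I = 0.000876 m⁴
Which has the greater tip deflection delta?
Model: a cantilever beam with a point load P at the free end, so delta = (P·L^3) / (3·E·I) (SI units).
  A: delta = (20200 × 4.18^3) / (3 × (1.5 × 10¹¹) × 0.000389) = 0.008428 m = 8.428 mm
  B: delta = (7520 × 4.13^3) / (3 × (8.6 × 10¹⁰) × 0.000876) = 0.002344 m = 2.344 mm
8.428 mm > 2.344 mm, so A is larger.
Final answer: A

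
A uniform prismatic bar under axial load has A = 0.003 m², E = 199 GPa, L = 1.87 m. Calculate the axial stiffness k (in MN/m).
Model: a uniform prismatic bar under axial load, so k = (A·E) / L.
Convert to SI units:
  E = 199 GPa = 1.99 × 10¹¹ Pa
Substitute:
  k = (0.003 × (1.99 × 10¹¹)) / 1.87
  k = 3.193 × 10⁸ N/m
Convert: k = 3.193 × 10⁸ N/m = 319.3 MN/m
Final answer: k = 319.3 MN/m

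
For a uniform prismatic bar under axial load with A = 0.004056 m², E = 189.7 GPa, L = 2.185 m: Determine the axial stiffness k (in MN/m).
Model: a uniform prismatic bar under axial load, so k = (A·E) / L.
Convert to SI units:
  E = 189.7 GPa = 1.897 × 10¹¹ Pa
Substitute:
  k = (0.004056 × (1.897 × 10¹¹)) / 2.185
  k = 3.521 × 10⁸ N/m
Convert: k = 3.521 × 10⁸ N/m = 352.1 MN/m
Final answer: k = 352.1 MN/m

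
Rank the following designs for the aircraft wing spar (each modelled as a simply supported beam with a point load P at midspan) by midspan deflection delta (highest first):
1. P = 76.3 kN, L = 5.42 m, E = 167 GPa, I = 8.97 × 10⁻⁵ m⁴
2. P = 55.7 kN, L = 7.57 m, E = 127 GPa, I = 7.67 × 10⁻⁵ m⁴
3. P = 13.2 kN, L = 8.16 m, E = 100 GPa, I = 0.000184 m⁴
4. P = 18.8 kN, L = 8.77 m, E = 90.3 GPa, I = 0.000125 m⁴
Model: a simply supported beam with a point load P at midspan, so delta = (P·L^3) / (48·E·I) (SI units).
  Case 1: delta = (76300 × 5.42^3) / (48 × (1.67 × 10¹¹) × (8.97 × 10⁻⁵)) = 0.0169 m = 16.9 mm
  Case 2: delta = (55700 × 7.57^3) / (48 × (1.27 × 10¹¹) × (7.67 × 10⁻⁵)) = 0.05168 m = 51.68 mm
  Case 3: delta = (13200 × 8.16^3) / (48 × (1 × 10¹¹) × 0.000184) = 0.008121 m = 8.121 mm
  Case 4: delta = (18800 × 8.77^3) / (48 × (9.03 × 10¹⁰) × 0.000125) = 0.02341 m = 23.41 mm
Ordering: 51.68 mm (case 2) > 23.41 mm (case 4) > 16.9 mm (case 1) > 8.121 mm (case 3)
Final answer: 2, 4, 1, 3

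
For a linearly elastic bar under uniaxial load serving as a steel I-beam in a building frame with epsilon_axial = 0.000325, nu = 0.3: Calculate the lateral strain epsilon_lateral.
Model: a linearly elastic bar under uniaxial load, so epsilon_lateral = -nu·epsilon_axial.
Substitute:
  epsilon_lateral = -(0.3 × 0.000325)
  epsilon_lateral = -9.75 × 10⁻⁵
Final answer: epsilon_lateral = -9.75 × 10⁻⁵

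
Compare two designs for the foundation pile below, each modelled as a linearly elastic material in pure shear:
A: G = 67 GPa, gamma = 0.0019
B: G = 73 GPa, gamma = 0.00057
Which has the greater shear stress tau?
Model: a linearly elastic material in pure shear, so tau = G·gamma (SI units).
  A: tau = (6.7 × 10¹⁰) × 0.0019 = 1.273 × 10⁸ Pa = 127.3 MPa
  B: tau = (7.3 × 10¹⁰) × 0.00057 = 4.161 × 10⁷ Pa = 41.61 MPa
127.3 MPa > 41.61 MPa, so A is larger.
Final answer: A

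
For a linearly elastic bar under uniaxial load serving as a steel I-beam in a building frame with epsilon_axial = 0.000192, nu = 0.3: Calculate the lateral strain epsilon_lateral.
Model: a linearly elastic bar under uniaxial load, so epsilon_lateral = -nu·epsilon_axial.
Substitute:
  epsilon_lateral = -(0.3 × 0.000192)
  epsilon_lateral = -5.76 × 10⁻⁵
Final answer: epsilon_lateral = -5.76 × 10⁻⁵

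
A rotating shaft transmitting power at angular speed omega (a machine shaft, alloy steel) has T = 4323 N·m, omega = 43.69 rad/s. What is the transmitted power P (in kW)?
Model: a rotating shaft transmitting power at angular speed omega, so P = T·omega.
Substitute:
  P = 4323 × 43.69
  P = 188900 W
Convert: P = 188900 W = 188.9 kW
Final answer: P = 188.9 kW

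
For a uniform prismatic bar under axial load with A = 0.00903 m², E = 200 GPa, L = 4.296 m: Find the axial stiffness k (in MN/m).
Model: a uniform prismatic bar under axial load, so k = (A·E) / L.
Convert to SI units:
  E = 200 GPa = 2 × 10¹¹ Pa
Substitute:
  k = (0.00903 × (2 × 10¹¹)) / 4.296
  k = 4.204 × 10⁸ N/m
Convert: k = 4.204 × 10⁸ N/m = 420.4 MN/m
Final answer: k = 420.4 MN/m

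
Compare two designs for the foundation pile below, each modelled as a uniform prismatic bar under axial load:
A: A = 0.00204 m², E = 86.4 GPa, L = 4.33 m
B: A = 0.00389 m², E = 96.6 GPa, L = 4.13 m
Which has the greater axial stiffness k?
Model: a uniform prismatic bar under axial load, so k = (A·E) / L (SI units).
  A: k = (0.00204 × (8.64 × 10¹⁰)) / 4.33 = 4.071 × 10⁷ N/m = 40.71 MN/m
  B: k = (0.00389 × (9.66 × 10¹⁰)) / 4.13 = 9.099 × 10⁷ N/m = 90.99 MN/m
90.99 MN/m > 40.71 MN/m, so B is larger.
Final answer: B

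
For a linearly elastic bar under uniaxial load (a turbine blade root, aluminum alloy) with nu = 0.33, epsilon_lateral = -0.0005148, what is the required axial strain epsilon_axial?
Model: a linearly elastic bar under uniaxial load, so epsilon_lateral = -nu·epsilon_axial.
Solve for epsilon_axial: epsilon_axial = -epsilon_lateral / nu.
Substitute:
  epsilon_axial = -(-0.0005148) / 0.33
  epsilon_axial = 0.00156
Final answer: epsilon_axial = 0.00156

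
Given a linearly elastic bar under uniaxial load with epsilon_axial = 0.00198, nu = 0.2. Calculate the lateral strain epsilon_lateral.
Model: a linearly elastic bar under uniaxial load, so epsilon_lateral = -nu·epsilon_axial.
Substitute:
  epsilon_lateral = -(0.2 × 0.00198)
  epsilon_lateral = -0.000396
Final answer: epsilon_lateral = -0.000396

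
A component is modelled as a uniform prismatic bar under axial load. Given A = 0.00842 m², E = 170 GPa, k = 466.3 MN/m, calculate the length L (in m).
Model: a uniform prismatic bar under axial load, so k = (A·E) / L.
Solve for L: L = (A·E) / k.
Convert to SI units:
  E = 170 GPa = 1.7 × 10¹¹ Pa
  k = 466.3 MN/m = 4.663 × 10⁸ N/m
Substitute:
  L = (0.00842 × (1.7 × 10¹¹)) / (4.663 × 10⁸)
  L = 3.07 m
Final answer: L = 3.07 m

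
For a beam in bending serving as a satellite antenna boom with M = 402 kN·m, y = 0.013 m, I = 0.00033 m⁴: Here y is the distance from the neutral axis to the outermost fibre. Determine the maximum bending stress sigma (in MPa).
Model: a beam in bending, so sigma = (M·y) / I.
Convert to SI units:
  M = 402 kN·m = 402000 N·m
Substitute:
  sigma = (402000 × 0.013) / 0.00033
  sigma = 1.584 × 10⁷ Pa
Convert: sigma = 1.584 × 10⁷ Pa = 15.84 MPa
Final answer: sigma = 15.84 MPa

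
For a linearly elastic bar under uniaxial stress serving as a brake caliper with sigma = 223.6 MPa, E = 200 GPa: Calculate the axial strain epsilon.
Model: a linearly elastic bar under uniaxial stress, so epsilon = sigma / E.
Convert to SI units:
  sigma = 223.6 MPa = 2.236 × 10⁸ Pa
  E = 200 GPa = 2 × 10¹¹ Pa
Substitute:
  epsilon = (2.236 × 10⁸) / (2 × 10¹¹)
  epsilon = 0.001118
Final answer: epsilon = 0.001118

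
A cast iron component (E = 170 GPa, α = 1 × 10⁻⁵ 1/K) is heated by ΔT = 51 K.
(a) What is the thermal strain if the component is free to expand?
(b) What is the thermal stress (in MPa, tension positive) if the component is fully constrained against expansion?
(a) Free thermal strain ε_th = α·ΔT = (1 × 10⁻⁵) × 51 = 0.00051
(b) Fully constrained, the expansion is suppressed, so σ = -E·α·ΔT. Convert E = 170 GPa = 1.7 × 10¹¹ Pa.
  σ = -(1.7 × 10¹¹) × (1 × 10⁻⁵) × 51 = -8.67 × 10⁷ Pa = -86.7 MPa (compressive)
Final answer: (a) ε_th = 0.00051, (b) σ = -86.7 MPa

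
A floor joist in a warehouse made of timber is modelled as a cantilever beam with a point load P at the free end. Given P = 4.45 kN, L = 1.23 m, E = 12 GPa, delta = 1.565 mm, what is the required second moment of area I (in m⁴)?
Model: a cantilever beam with a point load P at the free end, so delta = (P·L^3) / (3·E·I).
Solve for I: I = (P·L^3) / (3·delta·E).
Convert to SI units:
  P = 4.45 kN = 4450 N
  E = 12 GPa = 1.2 × 10¹⁰ Pa
  delta = 1.565 mm = 0.001565 m
Substitute:
  I = (4450 × 1.23^3) / (3 × 0.001565 × (1.2 × 10¹⁰))
  I = 0.000147 m⁴
Final answer: I = 0.000147 m⁴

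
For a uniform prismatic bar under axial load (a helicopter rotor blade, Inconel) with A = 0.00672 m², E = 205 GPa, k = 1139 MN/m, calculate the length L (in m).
Model: a uniform prismatic bar under axial load, so k = (A·E) / L.
Solve for L: L = (A·E) / k.
Convert to SI units:
  E = 205 GPa = 2.05 × 10¹¹ Pa
  k = 1139 MN/m = 1.139 × 10⁹ N/m
Substitute:
  L = (0.00672 × (2.05 × 10¹¹)) / (1.139 × 10⁹)
  L = 1.209 m
Final answer: L = 1.209 m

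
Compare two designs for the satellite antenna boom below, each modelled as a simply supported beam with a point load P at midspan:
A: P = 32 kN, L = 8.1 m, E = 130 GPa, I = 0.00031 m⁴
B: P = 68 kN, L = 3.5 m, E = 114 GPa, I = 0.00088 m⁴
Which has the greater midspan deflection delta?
Model: a simply supported beam with a point load P at midspan, so delta = (P·L^3) / (48·E·I) (SI units).
  A: delta = (32000 × 8.1^3) / (48 × (1.3 × 10¹¹) × 0.00031) = 0.008791 m = 8.791 mm
  B: delta = (68000 × 3.5^3) / (48 × (1.14 × 10¹¹) × 0.00088) = 0.0006055 m = 0.6055 mm
8.791 mm > 0.6055 mm, so A is larger.
Final answer: A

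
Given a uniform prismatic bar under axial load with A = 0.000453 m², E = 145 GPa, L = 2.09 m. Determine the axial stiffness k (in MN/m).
Model: a uniform prismatic bar under axial load, so k = (A·E) / L.
Convert to SI units:
  E = 145 GPa = 1.45 × 10¹¹ Pa
Substitute:
  k = (0.000453 × (1.45 × 10¹¹)) / 2.09
  k = 3.143 × 10⁷ N/m
Convert: k = 3.143 × 10⁷ N/m = 31.43 MN/m
Final answer: k = 31.43 MN/m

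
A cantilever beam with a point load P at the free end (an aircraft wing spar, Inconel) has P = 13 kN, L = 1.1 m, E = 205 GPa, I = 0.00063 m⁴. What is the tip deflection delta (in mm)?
Model: a cantilever beam with a point load P at the free end, so delta = (P·L^3) / (3·E·I).
Convert to SI units:
  P = 13 kN = 13000 N
  E = 205 GPa = 2.05 × 10¹¹ Pa
Substitute:
  delta = (13000 × 1.1^3) / (3 × (2.05 × 10¹¹) × 0.00063)
  delta = 4.466 × 10⁻⁵ m
Convert: delta = 4.466 × 10⁻⁵ m = 0.04466 mm
Final answer: delta = 0.04466 mm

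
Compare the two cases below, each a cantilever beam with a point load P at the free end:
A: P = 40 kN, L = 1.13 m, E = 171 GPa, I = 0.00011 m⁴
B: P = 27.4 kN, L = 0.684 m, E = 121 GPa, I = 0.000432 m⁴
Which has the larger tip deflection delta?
Model: a cantilever beam with a point load P at the free end, so delta = (P·L^3) / (3·E·I) (SI units).
  A: delta = (40000 × 1.13^3) / (3 × (1.71 × 10¹¹) × 0.00011) = 0.001023 m = 1.023 mm
  B: delta = (27400 × 0.684^3) / (3 × (1.21 × 10¹¹) × 0.000432) = 5.592 × 10⁻⁵ m = 0.05592 mm
1.023 mm > 0.05592 mm, so A is larger.
Final answer: A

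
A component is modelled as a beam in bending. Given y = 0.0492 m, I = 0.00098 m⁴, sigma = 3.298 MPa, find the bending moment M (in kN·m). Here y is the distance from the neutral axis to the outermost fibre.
Model: a beam in bending, so sigma = (M·y) / I.
Solve for M: M = (sigma·I) / y.
Convert to SI units:
  sigma = 3.298 MPa = 3.298 × 10⁶ Pa
Substitute:
  M = ((3.298 × 10⁶) × 0.00098) / 0.0492
  M = 65690 N·m
Convert: M = 65690 N·m = 65.69 kN·m
Final answer: M = 65.69 kN·m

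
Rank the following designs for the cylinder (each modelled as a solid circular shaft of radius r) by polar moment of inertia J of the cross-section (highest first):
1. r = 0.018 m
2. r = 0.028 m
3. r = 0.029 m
Model: a solid circular shaft of radius r, so J = (π·r^4) / 2 (SI units).
  Case 1: J = (π × 0.018^4) / 2 = 1.649 × 10⁻⁷ m⁴
  Case 2: J = (π × 0.028^4) / 2 = 9.655 × 10⁻⁷ m⁴
  Case 3: J = (π × 0.029^4) / 2 = 1.111 × 10⁻⁶ m⁴
Ordering: 1.111 × 10⁻⁶ m⁴ (case 3) > 9.655 × 10⁻⁷ m⁴ (case 2) > 1.649 × 10⁻⁷ m⁴ (case 1)
Final answer: 3, 2, 1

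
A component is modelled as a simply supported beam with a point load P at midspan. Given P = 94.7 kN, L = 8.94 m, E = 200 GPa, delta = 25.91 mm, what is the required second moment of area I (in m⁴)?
Model: a simply supported beam with a point load P at midspan, so delta = (P·L^3) / (48·E·I).
Solve for I: I = (P·L^3) / (48·delta·E).
Convert to SI units:
  P = 94.7 kN = 94700 N
  E = 200 GPa = 2 × 10¹¹ Pa
  delta = 25.91 mm = 0.02591 m
Substitute:
  I = (94700 × 8.94^3) / (48 × 0.02591 × (2 × 10¹¹))
  I = 0.000272 m⁴
Final answer: I = 0.000272 m⁴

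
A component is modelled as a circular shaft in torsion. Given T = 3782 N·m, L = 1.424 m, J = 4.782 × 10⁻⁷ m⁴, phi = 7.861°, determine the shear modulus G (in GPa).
Model: a circular shaft in torsion, so phi = (T·L) / (G·J).
Solve for G: G = (T·L) / (phi·J).
Convert to SI units:
  phi = 7.861° = 0.1372 rad
Substitute:
  G = (3782 × 1.424) / (0.1372 × (4.782 × 10⁻⁷))
  G = 8.209 × 10¹⁰ Pa
Convert: G = 8.209 × 10¹⁰ Pa = 82.09 GPa
Final answer: G = 82.09 GPa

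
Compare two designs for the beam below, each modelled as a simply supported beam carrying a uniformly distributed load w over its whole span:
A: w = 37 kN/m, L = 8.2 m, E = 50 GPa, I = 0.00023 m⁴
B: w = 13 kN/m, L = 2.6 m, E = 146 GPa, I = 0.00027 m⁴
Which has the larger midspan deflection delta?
Model: a simply supported beam carrying a uniformly distributed load w over its whole span, so delta = (5·w·L^4) / (384·E·I) (SI units).
  A: delta = (5 × 37000 × 8.2^4) / (384 × (5 × 10¹⁰) × 0.00023) = 0.1894 m = 189.4 mm
  B: delta = (5 × 13000 × 2.6^4) / (384 × (1.46 × 10¹¹) × 0.00027) = 0.0001962 m = 0.1962 mm
189.4 mm > 0.1962 mm, so A is larger.
Final answer: A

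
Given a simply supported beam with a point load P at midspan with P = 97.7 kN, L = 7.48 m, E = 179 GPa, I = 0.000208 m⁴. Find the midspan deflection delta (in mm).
Model: a simply supported beam with a point load P at midspan, so delta = (P·L^3) / (48·E·I).
Convert to SI units:
  P = 97.7 kN = 97700 N
  E = 179 GPa = 1.79 × 10¹¹ Pa
Substitute:
  delta = (97700 × 7.48^3) / (48 × (1.79 × 10¹¹) × 0.000208)
  delta = 0.02288 m
Convert: delta = 0.02288 m = 22.88 mm
Final answer: delta = 22.88 mm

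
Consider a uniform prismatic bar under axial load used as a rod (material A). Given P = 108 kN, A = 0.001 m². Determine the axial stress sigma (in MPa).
Model: a uniform prismatic bar under axial load, so sigma = P / A.
Convert to SI units:
  P = 108 kN = 108000 N
Substitute:
  sigma = 108000 / 0.001
  sigma = 1.08 × 10⁸ Pa
Convert: sigma = 1.08 × 10⁸ Pa = 108 MPa
Final answer: sigma = 108 MPa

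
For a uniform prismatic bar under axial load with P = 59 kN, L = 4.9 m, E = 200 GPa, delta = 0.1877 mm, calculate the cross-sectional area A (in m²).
Model: a uniform prismatic bar under axial load, so delta = (P·L) / (A·E).
Solve for A: A = (P·L) / (delta·E).
Convert to SI units:
  P = 59 kN = 59000 N
  E = 200 GPa = 2 × 10¹¹ Pa
  delta = 0.1877 mm = 0.0001877 m
Substitute:
  A = (59000 × 4.9) / (0.0001877 × (2 × 10¹¹))
  A = 0.007701 m²
Final answer: A = 0.007701 m²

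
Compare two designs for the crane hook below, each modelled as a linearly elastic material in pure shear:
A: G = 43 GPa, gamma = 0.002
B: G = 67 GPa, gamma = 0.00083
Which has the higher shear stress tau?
Model: a linearly elastic material in pure shear, so tau = G·gamma (SI units).
  A: tau = (4.3 × 10¹⁰) × 0.002 = 8.6 × 10⁷ Pa = 86 MPa
  B: tau = (6.7 × 10¹⁰) × 0.00083 = 5.561 × 10⁷ Pa = 55.61 MPa
86 MPa > 55.61 MPa, so A is larger.
Final answer: A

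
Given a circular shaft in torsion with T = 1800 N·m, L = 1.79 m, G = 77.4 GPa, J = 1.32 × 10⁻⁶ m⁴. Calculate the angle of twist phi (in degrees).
Model: a circular shaft in torsion, so phi = (T·L) / (G·J).
Convert to SI units:
  G = 77.4 GPa = 7.74 × 10¹⁰ Pa
Substitute:
  phi = (1800 × 1.79) / ((7.74 × 10¹⁰) × (1.32 × 10⁻⁶))
  phi = 0.03154 rad
Convert to degrees: phi = 0.03154 × 180/π = 1.807°
Final answer: phi = 1.807°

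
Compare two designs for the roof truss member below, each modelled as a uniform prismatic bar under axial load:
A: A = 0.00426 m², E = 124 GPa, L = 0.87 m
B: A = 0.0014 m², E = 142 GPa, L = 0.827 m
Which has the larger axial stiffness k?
Model: a uniform prismatic bar under axial load, so k = (A·E) / L (SI units).
  A: k = (0.00426 × (1.24 × 10¹¹)) / 0.87 = 6.072 × 10⁸ N/m = 607.2 MN/m
  B: k = (0.0014 × (1.42 × 10¹¹)) / 0.827 = 2.404 × 10⁸ N/m = 240.4 MN/m
607.2 MN/m > 240.4 MN/m, so A is larger.
Final answer: A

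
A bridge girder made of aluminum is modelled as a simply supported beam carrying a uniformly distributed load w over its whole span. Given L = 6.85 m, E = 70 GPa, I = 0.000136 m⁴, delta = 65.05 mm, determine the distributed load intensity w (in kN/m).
Model: a simply supported beam carrying a uniformly distributed load w over its whole span, so delta = (5·w·L^4) / (384·E·I).
Solve for w: w = (384·delta·E·I) / (5·L^4).
Convert to SI units:
  E = 70 GPa = 7 × 10¹⁰ Pa
  delta = 65.05 mm = 0.06505 m
Substitute:
  w = (384 × 0.06505 × (7 × 10¹⁰) × 0.000136) / (5 × 6.85^4)
  w = 21600 N/m
Convert: w = 21600 N/m = 21.6 kN/m
Final answer: w = 21.6 kN/m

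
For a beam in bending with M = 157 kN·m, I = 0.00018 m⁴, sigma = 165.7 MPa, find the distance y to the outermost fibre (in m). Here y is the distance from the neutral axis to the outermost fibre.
Model: a beam in bending, so sigma = (M·y) / I.
Solve for y: y = (sigma·I) / M.
Convert to SI units:
  M = 157 kN·m = 157000 N·m
  sigma = 165.7 MPa = 1.657 × 10⁸ Pa
Substitute:
  y = ((1.657 × 10⁸) × 0.00018) / 157000
  y = 0.19 m
Final answer: y = 0.19 m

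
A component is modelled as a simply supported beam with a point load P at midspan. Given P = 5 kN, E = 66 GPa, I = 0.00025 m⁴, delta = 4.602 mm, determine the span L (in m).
Model: a simply supported beam with a point load P at midspan, so delta = (P·L^3) / (48·E·I).
Solve for L: L = ((48·delta·E·I) / P)^(1/3).
Convert to SI units:
  P = 5 kN = 5000 N
  E = 66 GPa = 6.6 × 10¹⁰ Pa
  delta = 4.602 mm = 0.004602 m
Substitute:
  L = ((48 × 0.004602 × (6.6 × 10¹⁰) × 0.00025) / 5000)^(1/3)
  L = 9 m
Final answer: L = 9 m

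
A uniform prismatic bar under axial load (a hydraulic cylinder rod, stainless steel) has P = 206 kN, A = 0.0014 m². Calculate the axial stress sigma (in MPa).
Model: a uniform prismatic bar under axial load, so sigma = P / A.
Convert to SI units:
  P = 206 kN = 206000 N
Substitute:
  sigma = 206000 / 0.0014
  sigma = 1.471 × 10⁸ Pa
Convert: sigma = 1.471 × 10⁸ Pa = 147.1 MPa
Final answer: sigma = 147.1 MPa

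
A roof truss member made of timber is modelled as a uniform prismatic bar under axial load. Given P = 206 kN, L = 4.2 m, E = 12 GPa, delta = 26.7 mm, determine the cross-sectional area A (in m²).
Model: a uniform prismatic bar under axial load, so delta = (P·L) / (A·E).
Solve for A: A = (P·L) / (delta·E).
Convert to SI units:
  P = 206 kN = 206000 N
  E = 12 GPa = 1.2 × 10¹⁰ Pa
  delta = 26.7 mm = 0.0267 m
Substitute:
  A = (206000 × 4.2) / (0.0267 × (1.2 × 10¹⁰))
  A = 0.0027 m²
Final answer: A = 0.0027 m²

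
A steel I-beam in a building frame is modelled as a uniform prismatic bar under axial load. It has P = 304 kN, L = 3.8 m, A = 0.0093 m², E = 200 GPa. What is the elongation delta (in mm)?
Model: a uniform prismatic bar under axial load, so delta = (P·L) / (A·E).
Convert to SI units:
  P = 304 kN = 304000 N
  E = 200 GPa = 2 × 10¹¹ Pa
Substitute:
  delta = (304000 × 3.8) / (0.0093 × (2 × 10¹¹))
  delta = 0.0006211 m
Convert: delta = 0.0006211 m = 0.6211 mm
Final answer: delta = 0.6211 mm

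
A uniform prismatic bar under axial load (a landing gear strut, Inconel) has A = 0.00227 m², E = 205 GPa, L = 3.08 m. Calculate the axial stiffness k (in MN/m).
Model: a uniform prismatic bar under axial load, so k = (A·E) / L.
Convert to SI units:
  E = 205 GPa = 2.05 × 10¹¹ Pa
Substitute:
  k = (0.00227 × (2.05 × 10¹¹)) / 3.08
  k = 1.511 × 10⁸ N/m
Convert: k = 1.511 × 10⁸ N/m = 151.1 MN/m
Final answer: k = 151.1 MN/m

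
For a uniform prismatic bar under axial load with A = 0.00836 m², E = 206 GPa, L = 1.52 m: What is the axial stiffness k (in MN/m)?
Model: a uniform prismatic bar under axial load, so k = (A·E) / L.
Convert to SI units:
  E = 206 GPa = 2.06 × 10¹¹ Pa
Substitute:
  k = (0.00836 × (2.06 × 10¹¹)) / 1.52
  k = 1.133 × 10⁹ N/m
Convert: k = 1.133 × 10⁹ N/m = 1133 MN/m
Final answer: k = 1133 MN/m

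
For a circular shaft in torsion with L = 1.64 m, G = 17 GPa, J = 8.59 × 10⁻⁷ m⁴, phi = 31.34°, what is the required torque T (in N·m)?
Model: a circular shaft in torsion, so phi = (T·L) / (G·J).
Solve for T: T = (phi·G·J) / L.
Convert to SI units:
  G = 17 GPa = 1.7 × 10¹⁰ Pa
  phi = 31.34° = 0.547 rad
Substitute:
  T = (0.547 × (1.7 × 10¹⁰) × (8.59 × 10⁻⁷)) / 1.64
  T = 4871 N·m
Final answer: T = 4871 N·m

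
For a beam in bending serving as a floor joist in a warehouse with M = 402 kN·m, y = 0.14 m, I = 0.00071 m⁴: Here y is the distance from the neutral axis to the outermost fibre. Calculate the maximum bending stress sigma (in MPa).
Model: a beam in bending, so sigma = (M·y) / I.
Convert to SI units:
  M = 402 kN·m = 402000 N·m
Substitute:
  sigma = (402000 × 0.14) / 0.00071
  sigma = 7.927 × 10⁷ Pa
Convert: sigma = 7.927 × 10⁷ Pa = 79.27 MPa
Final answer: sigma = 79.27 MPa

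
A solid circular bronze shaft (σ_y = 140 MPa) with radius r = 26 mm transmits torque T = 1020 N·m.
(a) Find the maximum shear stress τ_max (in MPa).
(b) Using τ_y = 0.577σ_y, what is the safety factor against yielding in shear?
(a) For a solid circular shaft, τ_max = T·r/J with J = π·r^4/2, i.e. τ_max = 2·T / (π·r^3). Convert r = 26 mm = 0.026 m.
  τ_max = (2 × 1020) / (π × 0.026^3) = 3.695 × 10⁷ Pa = 36.95 MPa
(b) τ_y = 0.577 × 140 = 80.78 MPa
  SF = τ_y/τ_max = 80.78 / 36.95 = 2.186
Final answer: (a) τ_max = 36.95 MPa, (b) SF = 2.186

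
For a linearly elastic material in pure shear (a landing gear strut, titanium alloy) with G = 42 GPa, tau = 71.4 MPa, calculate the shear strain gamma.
Model: a linearly elastic material in pure shear, so tau = G·gamma.
Solve for gamma: gamma = tau / G.
Convert to SI units:
  G = 42 GPa = 4.2 × 10¹⁰ Pa
  tau = 71.4 MPa = 7.14 × 10⁷ Pa
Substitute:
  gamma = (7.14 × 10⁷) / (4.2 × 10¹⁰)
  gamma = 0.0017
Final answer: gamma = 0.0017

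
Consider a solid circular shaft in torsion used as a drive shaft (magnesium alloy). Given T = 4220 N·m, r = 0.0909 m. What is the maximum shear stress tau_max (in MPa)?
Model: a solid circular shaft in torsion, so tau_max = (2·T) / (π·r^3).
Substitute:
  tau_max = (2 × 4220) / (π × 0.0909^3)
  tau_max = 3.577 × 10⁶ Pa
Convert: tau_max = 3.577 × 10⁶ Pa = 3.577 MPa
Final answer: tau_max = 3.577 MPa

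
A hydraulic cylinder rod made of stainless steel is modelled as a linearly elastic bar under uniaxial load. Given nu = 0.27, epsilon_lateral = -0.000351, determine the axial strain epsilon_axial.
Model: a linearly elastic bar under uniaxial load, so epsilon_lateral = -nu·epsilon_axial.
Solve for epsilon_axial: epsilon_axial = -epsilon_lateral / nu.
Substitute:
  epsilon_axial = -(-0.000351) / 0.27
  epsilon_axial = 0.0013
Final answer: epsilon_axial = 0.0013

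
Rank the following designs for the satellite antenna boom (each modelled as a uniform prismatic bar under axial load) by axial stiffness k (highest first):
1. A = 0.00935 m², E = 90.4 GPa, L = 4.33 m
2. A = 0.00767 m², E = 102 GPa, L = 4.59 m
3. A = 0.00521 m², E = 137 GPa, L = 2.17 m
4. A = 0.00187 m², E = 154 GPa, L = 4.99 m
Model: a uniform prismatic bar under axial load, so k = (A·E) / L (SI units).
  Case 1: k = (0.00935 × (9.04 × 10¹⁰)) / 4.33 = 1.952 × 10⁸ N/m = 195.2 MN/m
  Case 2: k = (0.00767 × (1.02 × 10¹¹)) / 4.59 = 1.704 × 10⁸ N/m = 170.4 MN/m
  Case 3: k = (0.00521 × (1.37 × 10¹¹)) / 2.17 = 3.289 × 10⁸ N/m = 328.9 MN/m
  Case 4: k = (0.00187 × (1.54 × 10¹¹)) / 4.99 = 5.771 × 10⁷ N/m = 57.71 MN/m
Ordering: 328.9 MN/m (case 3) > 195.2 MN/m (case 1) > 170.4 MN/m (case 2) > 57.71 MN/m (case 4)
Final answer: 3, 1, 2, 4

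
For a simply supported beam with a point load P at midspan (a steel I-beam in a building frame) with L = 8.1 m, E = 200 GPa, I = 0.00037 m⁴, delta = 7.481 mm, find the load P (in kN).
Model: a simply supported beam with a point load P at midspan, so delta = (P·L^3) / (48·E·I).
Solve for P: P = (48·delta·E·I) / L^3.
Convert to SI units:
  E = 200 GPa = 2 × 10¹¹ Pa
  delta = 7.481 mm = 0.007481 m
Substitute:
  P = (48 × 0.007481 × (2 × 10¹¹) × 0.00037) / 8.1^3
  P = 50000 N
Convert: P = 50000 N = 50 kN
Final answer: P = 50 kN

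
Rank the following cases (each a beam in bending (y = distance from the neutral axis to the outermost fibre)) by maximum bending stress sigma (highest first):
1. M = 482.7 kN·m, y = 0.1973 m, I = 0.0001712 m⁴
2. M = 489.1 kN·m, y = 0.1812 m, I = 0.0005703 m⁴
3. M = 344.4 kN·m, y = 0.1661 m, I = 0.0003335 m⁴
Model: a beam in bending (y = distance from the neutral axis to the outermost fibre), so sigma = (M·y) / I (SI units).
  Case 1: sigma = (482700 × 0.1973) / 0.0001712 = 5.563 × 10⁸ Pa = 556.3 MPa
  Case 2: sigma = (489100 × 0.1812) / 0.0005703 = 1.554 × 10⁸ Pa = 155.4 MPa
  Case 3: sigma = (344400 × 0.1661) / 0.0003335 = 1.715 × 10⁸ Pa = 171.5 MPa
Ordering: 556.3 MPa (case 1) > 171.5 MPa (case 3) > 155.4 MPa (case 2)
Final answer: 1, 3, 2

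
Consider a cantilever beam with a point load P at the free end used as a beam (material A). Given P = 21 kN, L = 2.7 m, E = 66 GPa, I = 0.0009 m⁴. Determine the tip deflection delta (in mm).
Model: a cantilever beam with a point load P at the free end, so delta = (P·L^3) / (3·E·I).
Convert to SI units:
  P = 21 kN = 21000 N
  E = 66 GPa = 6.6 × 10¹⁰ Pa
Substitute:
  delta = (21000 × 2.7^3) / (3 × (6.6 × 10¹⁰) × 0.0009)
  delta = 0.00232 m
Convert: delta = 0.00232 m = 2.32 mm
Final answer: delta = 2.32 mm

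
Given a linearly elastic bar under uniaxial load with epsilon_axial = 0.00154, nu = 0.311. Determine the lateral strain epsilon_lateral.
Model: a linearly elastic bar under uniaxial load, so epsilon_lateral = -nu·epsilon_axial.
Substitute:
  epsilon_lateral = -(0.311 × 0.00154)
  epsilon_lateral = -0.0004789
Final answer: epsilon_lateral = -0.0004789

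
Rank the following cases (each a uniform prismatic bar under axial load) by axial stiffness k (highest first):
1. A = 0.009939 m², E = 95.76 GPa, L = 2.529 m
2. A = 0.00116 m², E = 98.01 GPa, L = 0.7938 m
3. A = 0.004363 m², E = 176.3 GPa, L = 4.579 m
Model: a uniform prismatic bar under axial load, so k = (A·E) / L (SI units).
  Case 1: k = (0.009939 × (9.576 × 10¹⁰)) / 2.529 = 3.763 × 10⁸ N/m = 376.3 MN/m
  Case 2: k = (0.00116 × (9.801 × 10¹⁰)) / 0.7938 = 1.432 × 10⁸ N/m = 143.2 MN/m
  Case 3: k = (0.004363 × (1.763 × 10¹¹)) / 4.579 = 1.68 × 10⁸ N/m = 168 MN/m
Ordering: 376.3 MN/m (case 1) > 168 MN/m (case 3) > 143.2 MN/m (case 2)
Final answer: 1, 3, 2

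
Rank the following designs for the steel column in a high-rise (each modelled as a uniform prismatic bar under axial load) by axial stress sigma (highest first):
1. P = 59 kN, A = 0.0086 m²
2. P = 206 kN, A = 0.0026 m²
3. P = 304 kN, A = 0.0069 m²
Model: a uniform prismatic bar under axial load, so sigma = P / A (SI units).
  Case 1: sigma = 59000 / 0.0086 = 6.86 × 10⁶ Pa = 6.86 MPa
  Case 2: sigma = 206000 / 0.0026 = 7.923 × 10⁷ Pa = 79.23 MPa
  Case 3: sigma = 304000 / 0.0069 = 4.406 × 10⁷ Pa = 44.06 MPa
Ordering: 79.23 MPa (case 2) > 44.06 MPa (case 3) > 6.86 MPa (case 1)
Final answer: 2, 3, 1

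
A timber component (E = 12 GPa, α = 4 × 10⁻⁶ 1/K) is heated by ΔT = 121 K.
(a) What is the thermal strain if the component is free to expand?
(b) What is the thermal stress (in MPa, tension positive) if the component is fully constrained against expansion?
(a) Free thermal strain ε_th = α·ΔT = (4 × 10⁻⁶) × 121 = 0.000484
(b) Fully constrained, the expansion is suppressed, so σ = -E·α·ΔT. Convert E = 12 GPa = 1.2 × 10¹⁰ Pa.
  σ = -(1.2 × 10¹⁰) × (4 × 10⁻⁶) × 121 = -5.808 × 10⁶ Pa = -5.808 MPa (compressive)
Final answer: (a) ε_th = 0.000484, (b) σ = -5.808 MPa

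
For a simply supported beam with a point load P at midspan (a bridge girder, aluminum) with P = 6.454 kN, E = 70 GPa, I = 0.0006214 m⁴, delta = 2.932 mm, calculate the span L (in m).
Model: a simply supported beam with a point load P at midspan, so delta = (P·L^3) / (48·E·I).
Solve for L: L = ((48·delta·E·I) / P)^(1/3).
Convert to SI units:
  P = 6.454 kN = 6454 N
  E = 70 GPa = 7 × 10¹⁰ Pa
  delta = 2.932 mm = 0.002932 m
Substitute:
  L = ((48 × 0.002932 × (7 × 10¹⁰) × 0.0006214) / 6454)^(1/3)
  L = 9.825 m
Final answer: L = 9.825 m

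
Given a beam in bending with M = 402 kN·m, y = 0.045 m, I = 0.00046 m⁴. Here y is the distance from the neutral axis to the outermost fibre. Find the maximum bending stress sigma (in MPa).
Model: a beam in bending, so sigma = (M·y) / I.
Convert to SI units:
  M = 402 kN·m = 402000 N·m
Substitute:
  sigma = (402000 × 0.045) / 0.00046
  sigma = 3.933 × 10⁷ Pa
Convert: sigma = 3.933 × 10⁷ Pa = 39.33 MPa
Final answer: sigma = 39.33 MPa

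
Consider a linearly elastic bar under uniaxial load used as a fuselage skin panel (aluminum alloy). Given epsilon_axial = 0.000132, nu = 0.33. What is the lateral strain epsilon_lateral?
Model: a linearly elastic bar under uniaxial load, so epsilon_lateral = -nu·epsilon_axial.
Substitute:
  epsilon_lateral = -(0.33 × 0.000132)
  epsilon_lateral = -4.356 × 10⁻⁵
Final answer: epsilon_lateral = -4.356 × 10⁻⁵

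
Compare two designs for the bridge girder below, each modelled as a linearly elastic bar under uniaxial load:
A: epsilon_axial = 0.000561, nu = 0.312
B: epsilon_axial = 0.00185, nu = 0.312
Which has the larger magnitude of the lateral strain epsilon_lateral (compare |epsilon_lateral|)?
Model: a linearly elastic bar under uniaxial load, so epsilon_lateral = -nu·epsilon_axial (SI units).
  A: epsilon_lateral = -(0.312 × 0.000561) = -0.000175
  B: epsilon_lateral = -(0.312 × 0.00185) = -0.0005772
|epsilon_lateral|: A = 0.000175, B = 0.0005772, so B is larger in magnitude.
Final answer: B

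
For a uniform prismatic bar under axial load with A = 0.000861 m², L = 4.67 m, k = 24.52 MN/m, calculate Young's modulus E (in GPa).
Model: a uniform prismatic bar under axial load, so k = (A·E) / L.
Solve for E: E = (k·L) / A.
Convert to SI units:
  k = 24.52 MN/m = 2.452 × 10⁷ N/m
Substitute:
  E = ((2.452 × 10⁷) × 4.67) / 0.000861
  E = 1.33 × 10¹¹ Pa
Convert: E = 1.33 × 10¹¹ Pa = 133 GPa
Final answer: E = 133 GPa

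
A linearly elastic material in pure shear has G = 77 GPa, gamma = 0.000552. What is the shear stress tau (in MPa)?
Model: a linearly elastic material in pure shear, so tau = G·gamma.
Convert to SI units:
  G = 77 GPa = 7.7 × 10¹⁰ Pa
Substitute:
  tau = (7.7 × 10¹⁰) × 0.000552
  tau = 4.25 × 10⁷ Pa
Convert: tau = 4.25 × 10⁷ Pa = 42.5 MPa
Final answer: tau = 42.5 MPa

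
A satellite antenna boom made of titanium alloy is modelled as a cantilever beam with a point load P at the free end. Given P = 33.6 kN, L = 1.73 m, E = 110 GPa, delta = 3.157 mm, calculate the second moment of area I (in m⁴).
Model: a cantilever beam with a point load P at the free end, so delta = (P·L^3) / (3·E·I).
Solve for I: I = (P·L^3) / (3·delta·E).
Convert to SI units:
  P = 33.6 kN = 33600 N
  E = 110 GPa = 1.1 × 10¹¹ Pa
  delta = 3.157 mm = 0.003157 m
Substitute:
  I = (33600 × 1.73^3) / (3 × 0.003157 × (1.1 × 10¹¹))
  I = 0.000167 m⁴
Final answer: I = 0.000167 m⁴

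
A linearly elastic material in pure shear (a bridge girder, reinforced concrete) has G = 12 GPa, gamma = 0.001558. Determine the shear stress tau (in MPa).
Model: a linearly elastic material in pure shear, so tau = G·gamma.
Convert to SI units:
  G = 12 GPa = 1.2 × 10¹⁰ Pa
Substitute:
  tau = (1.2 × 10¹⁰) × 0.001558
  tau = 1.87 × 10⁷ Pa
Convert: tau = 1.87 × 10⁷ Pa = 18.7 MPa
Final answer: tau = 18.7 MPa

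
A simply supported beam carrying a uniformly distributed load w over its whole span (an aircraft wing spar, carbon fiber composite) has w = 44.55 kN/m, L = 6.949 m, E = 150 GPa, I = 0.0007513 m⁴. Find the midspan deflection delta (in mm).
Model: a simply supported beam carrying a uniformly distributed load w over its whole span, so delta = (5·w·L^4) / (384·E·I).
Convert to SI units:
  w = 44.55 kN/m = 44550 N/m
  E = 150 GPa = 1.5 × 10¹¹ Pa
Substitute:
  delta = (5 × 44550 × 6.949^4) / (384 × (1.5 × 10¹¹) × 0.0007513)
  delta = 0.012 m
Convert: delta = 0.012 m = 12 mm
Final answer: delta = 12 mm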